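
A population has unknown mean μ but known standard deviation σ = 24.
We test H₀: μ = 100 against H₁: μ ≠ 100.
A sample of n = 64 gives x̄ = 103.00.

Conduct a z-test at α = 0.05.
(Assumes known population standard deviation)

Answer: z = 1.0000, fail to reject H₀

Derivation:
Standard error: SE = σ/√n = 24/√64 = 3.0000
z-statistic: z = (x̄ - μ₀)/SE = (103.00 - 100)/3.0000 = 1.0000
Critical value: ±1.960
p-value = 0.3173
Decision: fail to reject H₀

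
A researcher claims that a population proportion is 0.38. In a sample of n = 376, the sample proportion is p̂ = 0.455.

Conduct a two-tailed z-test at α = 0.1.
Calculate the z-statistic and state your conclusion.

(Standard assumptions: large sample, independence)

Answer: z = 2.9962, reject H₀

Derivation:
H₀: p = 0.38, H₁: p ≠ 0.38
Standard error: SE = √(p₀(1-p₀)/n) = √(0.38×0.62/376) = 0.025032
z-statistic: z = (p̂ - p₀)/SE = (0.455 - 0.38)/0.025032 = 2.9962
Critical value: z_0.05 = ±1.645
p-value = 0.0027
Decision: reject H₀ at α = 0.1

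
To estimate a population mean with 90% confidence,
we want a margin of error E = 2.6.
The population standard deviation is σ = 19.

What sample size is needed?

z_0.05 = 1.645
n = (z×σ/E)² = (1.645×19/2.6)²
n = 144.5081
Round up: n = 145

Answer: n = 145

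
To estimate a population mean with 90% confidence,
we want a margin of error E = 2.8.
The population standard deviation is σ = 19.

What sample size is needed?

z_0.05 = 1.645
n = (z×σ/E)² = (1.645×19/2.8)²
n = 124.6014
Round up: n = 125

Answer: n = 125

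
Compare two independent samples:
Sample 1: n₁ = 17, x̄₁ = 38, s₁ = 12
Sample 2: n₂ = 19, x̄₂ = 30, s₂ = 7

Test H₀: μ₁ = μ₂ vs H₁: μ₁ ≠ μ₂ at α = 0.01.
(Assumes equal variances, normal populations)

Pooled variance: s²_p = [16×12² + 18×7²]/(34) = 93.7059
s_p = 9.6802
SE = s_p×√(1/n₁ + 1/n₂) = 9.6802×√(1/17 + 1/19) = 3.2317
t = (x̄₁ - x̄₂)/SE = (38 - 30)/3.2317 = 2.4755
df = 34, t-critical = ±2.728
Decision: fail to reject H₀

Answer: t = 2.4755, fail to reject H₀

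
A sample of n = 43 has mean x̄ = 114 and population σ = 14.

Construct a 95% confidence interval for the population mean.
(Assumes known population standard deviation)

Answer: (109.8154, 118.1846)

Derivation:
Confidence level: 95%, α = 0.05
z_0.025 = 1.960
SE = σ/√n = 14/√43 = 2.1350
Margin of error = 1.960 × 2.1350 = 4.1846
CI: x̄ ± margin = 114 ± 4.1846
CI: (109.8154, 118.1846)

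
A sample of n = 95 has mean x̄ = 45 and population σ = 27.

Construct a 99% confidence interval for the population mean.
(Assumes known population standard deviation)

Answer: (37.8642, 52.1358)

Derivation:
Confidence level: 99%, α = 0.01
z_0.005 = 2.576
SE = σ/√n = 27/√95 = 2.7701
Margin of error = 2.576 × 2.7701 = 7.1358
CI: x̄ ± margin = 45 ± 7.1358
CI: (37.8642, 52.1358)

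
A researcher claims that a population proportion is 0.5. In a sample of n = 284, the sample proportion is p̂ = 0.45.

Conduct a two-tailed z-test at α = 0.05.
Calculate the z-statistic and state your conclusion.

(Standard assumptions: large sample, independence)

H₀: p = 0.5, H₁: p ≠ 0.5
Standard error: SE = √(p₀(1-p₀)/n) = √(0.5×0.5/284) = 0.029670
z-statistic: z = (p̂ - p₀)/SE = (0.45 - 0.5)/0.029670 = -1.6852
Critical value: z_0.025 = ±1.960
p-value = 0.0919
Decision: fail to reject H₀ at α = 0.05

Answer: z = -1.6852, fail to reject H₀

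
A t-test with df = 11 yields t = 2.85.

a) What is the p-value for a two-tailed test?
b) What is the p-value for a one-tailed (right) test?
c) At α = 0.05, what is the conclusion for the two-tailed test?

Answer: a) 0.0158, b) 0.0079, c) reject H₀

Derivation:
Using t-distribution with df = 11:
a) Two-tailed: p = 2×P(T > 2.85) = 0.0158
b) One-tailed: p = P(T > 2.85) = 0.0079
c) 0.0158 < 0.05, reject H₀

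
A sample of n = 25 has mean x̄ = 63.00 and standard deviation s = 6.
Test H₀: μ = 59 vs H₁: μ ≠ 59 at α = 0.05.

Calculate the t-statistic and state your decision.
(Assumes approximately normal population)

df = n - 1 = 24
SE = s/√n = 6/√25 = 1.2000
t = (x̄ - μ₀)/SE = (63.00 - 59)/1.2000 = 3.3333
Critical value: t_{0.025,24} = ±2.064
p-value ≈ 0.0028
Decision: reject H₀

Answer: t = 3.3333, reject H₀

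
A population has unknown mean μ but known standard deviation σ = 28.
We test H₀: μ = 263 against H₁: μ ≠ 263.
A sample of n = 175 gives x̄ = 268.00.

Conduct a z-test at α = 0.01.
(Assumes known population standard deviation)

Standard error: SE = σ/√n = 28/√175 = 2.1166
z-statistic: z = (x̄ - μ₀)/SE = (268.00 - 263)/2.1166 = 2.3623
Critical value: ±2.576
p-value = 0.0182
Decision: fail to reject H₀

Answer: z = 2.3623, fail to reject H₀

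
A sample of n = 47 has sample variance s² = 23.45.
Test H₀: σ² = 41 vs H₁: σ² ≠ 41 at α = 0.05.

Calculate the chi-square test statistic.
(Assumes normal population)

Answer: χ² = 26.3098, reject H₀

Derivation:
df = n - 1 = 46
χ² = (n-1)s²/σ₀² = 46×23.45/41 = 26.3098
Critical values: χ²_{0.975,46} = 29.160, χ²_{0.025,46} = 66.617
Rejection region: χ² < 29.160 or χ² > 66.617
Decision: reject H₀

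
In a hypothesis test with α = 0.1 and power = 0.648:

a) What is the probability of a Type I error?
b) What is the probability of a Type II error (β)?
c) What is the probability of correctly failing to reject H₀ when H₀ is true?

a) Type I error probability = α = 0.1
b) Power = P(reject H₀ | H₁ true) = 1 - β = 0.648, so Type II error probability = β = 1 - Power = 0.352
c) P(fail to reject H₀ | H₀ true) = 1 - α = 0.9

Answer: a) 0.1, b) 0.352, c) 0.9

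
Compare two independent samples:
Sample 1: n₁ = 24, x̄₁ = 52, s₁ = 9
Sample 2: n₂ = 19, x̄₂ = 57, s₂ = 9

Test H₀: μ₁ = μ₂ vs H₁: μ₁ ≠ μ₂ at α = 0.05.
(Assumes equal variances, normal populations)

Pooled variance: s²_p = [23×9² + 18×9²]/(41) = 81.0000
s_p = 9.0000
SE = s_p×√(1/n₁ + 1/n₂) = 9.0000×√(1/24 + 1/19) = 2.7637
t = (x̄₁ - x̄₂)/SE = (52 - 57)/2.7637 = -1.8092
df = 41, t-critical = ±2.020
Decision: fail to reject H₀

Answer: t = -1.8092, fail to reject H₀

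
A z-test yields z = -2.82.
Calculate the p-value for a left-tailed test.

Answer: p-value ≈ 0.0024

Derivation:
For z = -2.82:
p = P(Z < -2.82) = Φ(-2.82) = 0.0024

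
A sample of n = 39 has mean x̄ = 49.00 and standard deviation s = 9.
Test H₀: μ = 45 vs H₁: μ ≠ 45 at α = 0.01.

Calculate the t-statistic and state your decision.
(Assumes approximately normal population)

df = n - 1 = 38
SE = s/√n = 9/√39 = 1.4412
t = (x̄ - μ₀)/SE = (49.00 - 45)/1.4412 = 2.7755
Critical value: t_{0.005,38} = ±2.712
p-value ≈ 0.0085
Decision: reject H₀

Answer: t = 2.7755, reject H₀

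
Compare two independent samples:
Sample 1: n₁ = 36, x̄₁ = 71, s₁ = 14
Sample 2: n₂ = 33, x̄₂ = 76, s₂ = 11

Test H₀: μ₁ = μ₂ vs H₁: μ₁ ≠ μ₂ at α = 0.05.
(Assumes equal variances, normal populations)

Pooled variance: s²_p = [35×14² + 32×11²]/(67) = 160.1791
s_p = 12.6562
SE = s_p×√(1/n₁ + 1/n₂) = 12.6562×√(1/36 + 1/33) = 3.0501
t = (x̄₁ - x̄₂)/SE = (71 - 76)/3.0501 = -1.6393
df = 67, t-critical = ±1.996
Decision: fail to reject H₀

Answer: t = -1.6393, fail to reject H₀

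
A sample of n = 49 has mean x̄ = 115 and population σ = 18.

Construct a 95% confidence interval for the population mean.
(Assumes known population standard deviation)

Answer: (109.9601, 120.0399)

Derivation:
Confidence level: 95%, α = 0.05
z_0.025 = 1.960
SE = σ/√n = 18/√49 = 2.5714
Margin of error = 1.960 × 2.5714 = 5.0399
CI: x̄ ± margin = 115 ± 5.0399
CI: (109.9601, 120.0399)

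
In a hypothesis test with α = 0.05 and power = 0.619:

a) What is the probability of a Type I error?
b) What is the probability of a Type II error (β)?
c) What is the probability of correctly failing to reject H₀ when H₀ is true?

a) Type I error probability = α = 0.05
b) Power = P(reject H₀ | H₁ true) = 1 - β = 0.619, so Type II error probability = β = 1 - Power = 0.381
c) P(fail to reject H₀ | H₀ true) = 1 - α = 0.95

Answer: a) 0.05, b) 0.381, c) 0.95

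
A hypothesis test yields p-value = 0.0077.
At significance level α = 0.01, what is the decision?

Answer: reject H₀

Derivation:
Compare p-value to α:
0.0077 < 0.01
Decision: reject H₀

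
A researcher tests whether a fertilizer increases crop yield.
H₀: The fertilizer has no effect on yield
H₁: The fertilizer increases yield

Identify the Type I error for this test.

Type I error: rejecting H₀ when it is actually true (false positive).
Type II error: failing to reject H₀ when H₁ is actually true (false negative).

Answer: Concluding the fertilizer works when it doesn't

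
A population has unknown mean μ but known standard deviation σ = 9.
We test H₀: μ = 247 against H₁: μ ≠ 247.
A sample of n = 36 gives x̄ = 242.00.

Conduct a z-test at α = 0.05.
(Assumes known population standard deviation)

Standard error: SE = σ/√n = 9/√36 = 1.5000
z-statistic: z = (x̄ - μ₀)/SE = (242.00 - 247)/1.5000 = -3.3333
Critical value: ±1.960
p-value = 0.0009
Decision: reject H₀

Answer: z = -3.3333, reject H₀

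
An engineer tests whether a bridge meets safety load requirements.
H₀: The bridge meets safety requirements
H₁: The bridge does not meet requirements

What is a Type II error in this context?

A Type I error (probability α) occurs when we reject a true H₀.
A Type II error (probability β) occurs when we fail to reject a false H₀.

Answer: Declaring an unsafe bridge to be safe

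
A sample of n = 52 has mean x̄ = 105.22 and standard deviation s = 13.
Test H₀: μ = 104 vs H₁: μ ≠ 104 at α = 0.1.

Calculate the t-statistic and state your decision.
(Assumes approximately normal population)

df = n - 1 = 51
SE = s/√n = 13/√52 = 1.8028
t = (x̄ - μ₀)/SE = (105.22 - 104)/1.8028 = 0.6767
Critical value: t_{0.05,51} = ±1.675
p-value ≈ 0.5017
Decision: fail to reject H₀

Answer: t = 0.6767, fail to reject H₀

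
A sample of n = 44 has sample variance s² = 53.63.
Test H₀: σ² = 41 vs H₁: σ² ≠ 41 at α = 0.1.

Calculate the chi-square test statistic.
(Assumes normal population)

df = n - 1 = 43
χ² = (n-1)s²/σ₀² = 43×53.63/41 = 56.2461
Critical values: χ²_{0.95,43} = 28.965, χ²_{0.05,43} = 59.304
Rejection region: χ² < 28.965 or χ² > 59.304
Decision: fail to reject H₀

Answer: χ² = 56.2461, fail to reject H₀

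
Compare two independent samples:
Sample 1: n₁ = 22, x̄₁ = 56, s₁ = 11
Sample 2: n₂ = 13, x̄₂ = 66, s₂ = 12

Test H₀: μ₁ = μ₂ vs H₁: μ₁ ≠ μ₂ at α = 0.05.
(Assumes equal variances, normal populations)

Pooled variance: s²_p = [21×11² + 12×12²]/(33) = 129.3636
s_p = 11.3738
SE = s_p×√(1/n₁ + 1/n₂) = 11.3738×√(1/22 + 1/13) = 3.9788
t = (x̄₁ - x̄₂)/SE = (56 - 66)/3.9788 = -2.5133
df = 33, t-critical = ±2.035
Decision: reject H₀

Answer: t = -2.5133, reject H₀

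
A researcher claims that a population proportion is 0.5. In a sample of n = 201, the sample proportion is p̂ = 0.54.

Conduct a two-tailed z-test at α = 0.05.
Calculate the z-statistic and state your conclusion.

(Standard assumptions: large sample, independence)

Answer: z = 1.1342, fail to reject H₀

Derivation:
H₀: p = 0.5, H₁: p ≠ 0.5
Standard error: SE = √(p₀(1-p₀)/n) = √(0.5×0.5/201) = 0.035267
z-statistic: z = (p̂ - p₀)/SE = (0.54 - 0.5)/0.035267 = 1.1342
Critical value: z_0.025 = ±1.960
p-value = 0.2567
Decision: fail to reject H₀ at α = 0.05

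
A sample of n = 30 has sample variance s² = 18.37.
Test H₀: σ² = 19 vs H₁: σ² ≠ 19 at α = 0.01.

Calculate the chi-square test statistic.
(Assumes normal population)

df = n - 1 = 29
χ² = (n-1)s²/σ₀² = 29×18.37/19 = 28.0384
Critical values: χ²_{0.995,29} = 13.121, χ²_{0.005,29} = 52.336
Rejection region: χ² < 13.121 or χ² > 52.336
Decision: fail to reject H₀

Answer: χ² = 28.0384, fail to reject H₀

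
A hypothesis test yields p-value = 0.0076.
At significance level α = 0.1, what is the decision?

Compare p-value to α:
0.0076 < 0.1
Decision: reject H₀

Answer: reject H₀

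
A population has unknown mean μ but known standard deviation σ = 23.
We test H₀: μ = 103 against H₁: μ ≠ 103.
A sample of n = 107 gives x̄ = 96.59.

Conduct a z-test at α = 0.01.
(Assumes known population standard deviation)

Answer: z = -2.8828, reject H₀

Derivation:
Standard error: SE = σ/√n = 23/√107 = 2.2235
z-statistic: z = (x̄ - μ₀)/SE = (96.59 - 103)/2.2235 = -2.8828
Critical value: ±2.576
p-value = 0.0039
Decision: reject H₀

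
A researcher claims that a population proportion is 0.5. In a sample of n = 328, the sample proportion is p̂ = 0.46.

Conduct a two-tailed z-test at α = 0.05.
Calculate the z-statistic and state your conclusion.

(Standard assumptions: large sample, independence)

Answer: z = -1.4489, fail to reject H₀

Derivation:
H₀: p = 0.5, H₁: p ≠ 0.5
Standard error: SE = √(p₀(1-p₀)/n) = √(0.5×0.5/328) = 0.027608
z-statistic: z = (p̂ - p₀)/SE = (0.46 - 0.5)/0.027608 = -1.4489
Critical value: z_0.025 = ±1.960
p-value = 0.1474
Decision: fail to reject H₀ at α = 0.05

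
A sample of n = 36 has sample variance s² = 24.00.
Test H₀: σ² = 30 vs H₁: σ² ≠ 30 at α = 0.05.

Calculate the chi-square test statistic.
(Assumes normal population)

df = n - 1 = 35
χ² = (n-1)s²/σ₀² = 35×24.00/30 = 28.0000
Critical values: χ²_{0.975,35} = 20.569, χ²_{0.025,35} = 53.203
Rejection region: χ² < 20.569 or χ² > 53.203
Decision: fail to reject H₀

Answer: χ² = 28.0000, fail to reject H₀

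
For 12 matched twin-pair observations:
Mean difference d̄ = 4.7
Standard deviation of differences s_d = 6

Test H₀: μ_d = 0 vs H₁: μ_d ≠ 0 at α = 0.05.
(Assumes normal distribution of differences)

Answer: t = 2.7135, reject H₀

Derivation:
df = n - 1 = 11
SE = s_d/√n = 6/√12 = 1.7321
t = d̄/SE = 4.7/1.7321 = 2.7135
Critical value: t_{0.025,11} = ±2.201
p-value ≈ 0.0202
Decision: reject H₀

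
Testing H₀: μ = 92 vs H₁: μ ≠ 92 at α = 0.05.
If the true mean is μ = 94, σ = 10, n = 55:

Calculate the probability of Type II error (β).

Answer: β ≈ 0.6830

Derivation:
SE = σ/√n = 10/√55 = 1.3484
Critical values: μ₀ ± z_0.025×SE = 92 ± 1.960×1.3484
Acceptance region: (89.3571, 94.6429)
Under H₁ (μ = 94): z_high = (94.6429 - 94)/1.3484 = 0.4768, z_low = (89.3571 - 94)/1.3484 = -3.4433
β = P(not reject | H₁) = Φ(0.4768) - Φ(-3.4433) ≈ 0.6830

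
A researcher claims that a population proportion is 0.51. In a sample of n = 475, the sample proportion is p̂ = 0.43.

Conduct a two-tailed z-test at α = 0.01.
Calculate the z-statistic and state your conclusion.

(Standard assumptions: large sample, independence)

H₀: p = 0.51, H₁: p ≠ 0.51
Standard error: SE = √(p₀(1-p₀)/n) = √(0.51×0.49/475) = 0.022937
z-statistic: z = (p̂ - p₀)/SE = (0.43 - 0.51)/0.022937 = -3.4878
Critical value: z_0.005 = ±2.576
p-value = 0.0005
Decision: reject H₀ at α = 0.01

Answer: z = -3.4878, reject H₀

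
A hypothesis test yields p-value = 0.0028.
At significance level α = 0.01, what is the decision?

Answer: reject H₀

Derivation:
Compare p-value to α:
0.0028 < 0.01
Decision: reject H₀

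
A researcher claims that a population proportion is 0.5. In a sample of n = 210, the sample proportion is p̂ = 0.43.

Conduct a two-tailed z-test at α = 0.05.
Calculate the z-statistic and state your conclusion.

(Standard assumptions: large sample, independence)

H₀: p = 0.5, H₁: p ≠ 0.5
Standard error: SE = √(p₀(1-p₀)/n) = √(0.5×0.5/210) = 0.034503
z-statistic: z = (p̂ - p₀)/SE = (0.43 - 0.5)/0.034503 = -2.0288
Critical value: z_0.025 = ±1.960
p-value = 0.0425
Decision: reject H₀ at α = 0.05

Answer: z = -2.0288, reject H₀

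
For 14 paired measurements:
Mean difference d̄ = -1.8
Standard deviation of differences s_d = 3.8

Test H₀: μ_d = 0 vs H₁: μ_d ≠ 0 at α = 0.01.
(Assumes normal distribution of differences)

Answer: t = -1.7724, fail to reject H₀

Derivation:
df = n - 1 = 13
SE = s_d/√n = 3.8/√14 = 1.0156
t = d̄/SE = -1.8/1.0156 = -1.7724
Critical value: t_{0.005,13} = ±3.012
p-value ≈ 0.0997
Decision: fail to reject H₀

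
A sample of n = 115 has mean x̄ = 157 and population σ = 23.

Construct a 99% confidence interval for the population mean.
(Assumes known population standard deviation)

Answer: (151.4750, 162.5250)

Derivation:
Confidence level: 99%, α = 0.01
z_0.005 = 2.576
SE = σ/√n = 23/√115 = 2.1448
Margin of error = 2.576 × 2.1448 = 5.5250
CI: x̄ ± margin = 157 ± 5.5250
CI: (151.4750, 162.5250)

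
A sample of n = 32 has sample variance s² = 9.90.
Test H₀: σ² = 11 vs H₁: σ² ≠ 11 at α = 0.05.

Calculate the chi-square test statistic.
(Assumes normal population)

df = n - 1 = 31
χ² = (n-1)s²/σ₀² = 31×9.90/11 = 27.9000
Critical values: χ²_{0.975,31} = 17.539, χ²_{0.025,31} = 48.232
Rejection region: χ² < 17.539 or χ² > 48.232
Decision: fail to reject H₀

Answer: χ² = 27.9000, fail to reject H₀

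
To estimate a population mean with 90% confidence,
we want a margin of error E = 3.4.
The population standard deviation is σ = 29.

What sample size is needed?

Answer: n = 197

Derivation:
z_0.05 = 1.645
n = (z×σ/E)² = (1.645×29/3.4)²
n = 196.8657
Round up: n = 197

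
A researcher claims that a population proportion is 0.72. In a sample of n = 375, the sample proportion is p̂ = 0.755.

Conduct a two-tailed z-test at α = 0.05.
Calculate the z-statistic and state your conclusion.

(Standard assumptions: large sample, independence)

H₀: p = 0.72, H₁: p ≠ 0.72
Standard error: SE = √(p₀(1-p₀)/n) = √(0.72×0.28/375) = 0.023186
z-statistic: z = (p̂ - p₀)/SE = (0.755 - 0.72)/0.023186 = 1.5095
Critical value: z_0.025 = ±1.960
p-value = 0.1312
Decision: fail to reject H₀ at α = 0.05

Answer: z = 1.5095, fail to reject H₀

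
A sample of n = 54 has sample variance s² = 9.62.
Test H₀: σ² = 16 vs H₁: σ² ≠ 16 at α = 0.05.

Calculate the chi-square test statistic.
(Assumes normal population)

Answer: χ² = 31.8662, reject H₀

Derivation:
df = n - 1 = 53
χ² = (n-1)s²/σ₀² = 53×9.62/16 = 31.8662
Critical values: χ²_{0.975,53} = 34.776, χ²_{0.025,53} = 75.002
Rejection region: χ² < 34.776 or χ² > 75.002
Decision: reject H₀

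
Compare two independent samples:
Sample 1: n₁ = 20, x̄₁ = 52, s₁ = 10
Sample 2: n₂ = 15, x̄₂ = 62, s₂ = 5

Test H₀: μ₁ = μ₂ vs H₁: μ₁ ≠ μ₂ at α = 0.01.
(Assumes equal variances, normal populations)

Pooled variance: s²_p = [19×10² + 14×5²]/(33) = 68.1818
s_p = 8.2572
SE = s_p×√(1/n₁ + 1/n₂) = 8.2572×√(1/20 + 1/15) = 2.8204
t = (x̄₁ - x̄₂)/SE = (52 - 62)/2.8204 = -3.5456
df = 33, t-critical = ±2.733
Decision: reject H₀

Answer: t = -3.5456, reject H₀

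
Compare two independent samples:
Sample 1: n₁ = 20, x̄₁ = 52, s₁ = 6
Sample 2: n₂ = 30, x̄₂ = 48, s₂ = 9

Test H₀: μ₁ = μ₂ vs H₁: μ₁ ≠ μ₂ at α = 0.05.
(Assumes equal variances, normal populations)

Pooled variance: s²_p = [19×6² + 29×9²]/(48) = 63.1875
s_p = 7.9491
SE = s_p×√(1/n₁ + 1/n₂) = 7.9491×√(1/20 + 1/30) = 2.2947
t = (x̄₁ - x̄₂)/SE = (52 - 48)/2.2947 = 1.7431
df = 48, t-critical = ±2.011
Decision: fail to reject H₀

Answer: t = 1.7431, fail to reject H₀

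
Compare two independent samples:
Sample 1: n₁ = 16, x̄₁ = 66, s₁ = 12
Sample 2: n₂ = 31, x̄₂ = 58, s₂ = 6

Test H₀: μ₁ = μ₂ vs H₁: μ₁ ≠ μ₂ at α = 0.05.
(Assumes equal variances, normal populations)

Answer: t = 3.0628, reject H₀

Derivation:
Pooled variance: s²_p = [15×12² + 30×6²]/(45) = 72.0000
s_p = 8.4853
SE = s_p×√(1/n₁ + 1/n₂) = 8.4853×√(1/16 + 1/31) = 2.6120
t = (x̄₁ - x̄₂)/SE = (66 - 58)/2.6120 = 3.0628
df = 45, t-critical = ±2.014
Decision: reject H₀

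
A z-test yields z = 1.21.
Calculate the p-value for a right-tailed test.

For z = 1.21:
p = P(Z > 1.21) = 1 - Φ(1.21) = 0.1131

Answer: p-value ≈ 0.1131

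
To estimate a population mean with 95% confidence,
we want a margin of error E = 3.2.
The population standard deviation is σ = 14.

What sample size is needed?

z_0.025 = 1.960
n = (z×σ/E)² = (1.960×14/3.2)²
n = 73.5306
Round up: n = 74

Answer: n = 74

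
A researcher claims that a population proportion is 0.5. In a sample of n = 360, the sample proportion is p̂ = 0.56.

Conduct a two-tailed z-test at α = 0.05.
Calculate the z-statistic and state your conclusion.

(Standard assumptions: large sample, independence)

H₀: p = 0.5, H₁: p ≠ 0.5
Standard error: SE = √(p₀(1-p₀)/n) = √(0.5×0.5/360) = 0.026352
z-statistic: z = (p̂ - p₀)/SE = (0.56 - 0.5)/0.026352 = 2.2769
Critical value: z_0.025 = ±1.960
p-value = 0.0228
Decision: reject H₀ at α = 0.05

Answer: z = 2.2769, reject H₀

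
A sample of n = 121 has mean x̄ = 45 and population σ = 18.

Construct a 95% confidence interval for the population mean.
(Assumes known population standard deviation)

Confidence level: 95%, α = 0.05
z_0.025 = 1.960
SE = σ/√n = 18/√121 = 1.6364
Margin of error = 1.960 × 1.6364 = 3.2073
CI: x̄ ± margin = 45 ± 3.2073
CI: (41.7927, 48.2073)

Answer: (41.7927, 48.2073)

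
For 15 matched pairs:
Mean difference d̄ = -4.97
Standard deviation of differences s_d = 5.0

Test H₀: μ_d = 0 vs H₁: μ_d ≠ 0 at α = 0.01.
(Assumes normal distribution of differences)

df = n - 1 = 14
SE = s_d/√n = 5.0/√15 = 1.2910
t = d̄/SE = -4.97/1.2910 = -3.8497
Critical value: t_{0.005,14} = ±2.977
p-value ≈ 0.0018
Decision: reject H₀

Answer: t = -3.8497, reject H₀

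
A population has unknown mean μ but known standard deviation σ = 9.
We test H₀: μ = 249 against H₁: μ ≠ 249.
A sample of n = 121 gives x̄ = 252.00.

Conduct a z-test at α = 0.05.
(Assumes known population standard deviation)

Answer: z = 3.6666, reject H₀

Derivation:
Standard error: SE = σ/√n = 9/√121 = 0.8182
z-statistic: z = (x̄ - μ₀)/SE = (252.00 - 249)/0.8182 = 3.6666
Critical value: ±1.960
p-value = 0.0002
Decision: reject H₀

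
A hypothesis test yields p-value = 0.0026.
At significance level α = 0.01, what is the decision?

Compare p-value to α:
0.0026 < 0.01
Decision: reject H₀

Answer: reject H₀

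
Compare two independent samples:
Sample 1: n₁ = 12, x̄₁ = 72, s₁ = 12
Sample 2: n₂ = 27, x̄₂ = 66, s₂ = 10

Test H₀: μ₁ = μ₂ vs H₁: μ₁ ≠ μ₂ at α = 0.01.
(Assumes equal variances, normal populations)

Answer: t = 1.6263, fail to reject H₀

Derivation:
Pooled variance: s²_p = [11×12² + 26×10²]/(37) = 113.0811
s_p = 10.6340
SE = s_p×√(1/n₁ + 1/n₂) = 10.6340×√(1/12 + 1/27) = 3.6894
t = (x̄₁ - x̄₂)/SE = (72 - 66)/3.6894 = 1.6263
df = 37, t-critical = ±2.715
Decision: fail to reject H₀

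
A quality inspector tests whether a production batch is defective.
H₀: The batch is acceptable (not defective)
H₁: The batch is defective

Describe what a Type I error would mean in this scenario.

Type I error: rejecting H₀ when it is actually true (false positive).
Type II error: failing to reject H₀ when H₁ is actually true (false negative).

Answer: Rejecting an acceptable batch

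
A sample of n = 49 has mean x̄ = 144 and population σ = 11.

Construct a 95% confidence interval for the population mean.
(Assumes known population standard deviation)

Answer: (140.9201, 147.0799)

Derivation:
Confidence level: 95%, α = 0.05
z_0.025 = 1.960
SE = σ/√n = 11/√49 = 1.5714
Margin of error = 1.960 × 1.5714 = 3.0799
CI: x̄ ± margin = 144 ± 3.0799
CI: (140.9201, 147.0799)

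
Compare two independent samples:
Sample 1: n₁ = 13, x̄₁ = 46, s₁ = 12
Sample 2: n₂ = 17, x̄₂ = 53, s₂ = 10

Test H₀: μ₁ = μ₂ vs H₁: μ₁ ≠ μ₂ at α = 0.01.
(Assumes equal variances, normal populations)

Pooled variance: s²_p = [12×12² + 16×10²]/(28) = 118.8571
s_p = 10.9022
SE = s_p×√(1/n₁ + 1/n₂) = 10.9022×√(1/13 + 1/17) = 4.0168
t = (x̄₁ - x̄₂)/SE = (46 - 53)/4.0168 = -1.7427
df = 28, t-critical = ±2.763
Decision: fail to reject H₀

Answer: t = -1.7427, fail to reject H₀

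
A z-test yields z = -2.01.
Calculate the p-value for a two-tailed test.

For z = -2.01:
p = 2×P(Z > |-2.01|) = 2×(1 - Φ(2.01)) = 0.0444

Answer: p-value ≈ 0.0444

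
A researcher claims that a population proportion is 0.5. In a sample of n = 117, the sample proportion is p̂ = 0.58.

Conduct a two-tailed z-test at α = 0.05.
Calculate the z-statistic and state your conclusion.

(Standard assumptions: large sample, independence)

H₀: p = 0.5, H₁: p ≠ 0.5
Standard error: SE = √(p₀(1-p₀)/n) = √(0.5×0.5/117) = 0.046225
z-statistic: z = (p̂ - p₀)/SE = (0.58 - 0.5)/0.046225 = 1.7307
Critical value: z_0.025 = ±1.960
p-value = 0.0835
Decision: fail to reject H₀ at α = 0.05

Answer: z = 1.7307, fail to reject H₀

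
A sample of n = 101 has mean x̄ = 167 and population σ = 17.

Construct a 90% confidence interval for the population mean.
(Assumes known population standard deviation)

Confidence level: 90%, α = 0.1
z_0.05 = 1.645
SE = σ/√n = 17/√101 = 1.6916
Margin of error = 1.645 × 1.6916 = 2.7827
CI: x̄ ± margin = 167 ± 2.7827
CI: (164.2173, 169.7827)

Answer: (164.2173, 169.7827)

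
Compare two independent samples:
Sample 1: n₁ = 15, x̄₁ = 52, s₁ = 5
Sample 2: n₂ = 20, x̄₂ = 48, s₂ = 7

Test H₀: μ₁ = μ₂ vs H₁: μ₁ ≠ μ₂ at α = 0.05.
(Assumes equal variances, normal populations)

Answer: t = 1.8796, fail to reject H₀

Derivation:
Pooled variance: s²_p = [14×5² + 19×7²]/(33) = 38.8182
s_p = 6.2304
SE = s_p×√(1/n₁ + 1/n₂) = 6.2304×√(1/15 + 1/20) = 2.1281
t = (x̄₁ - x̄₂)/SE = (52 - 48)/2.1281 = 1.8796
df = 33, t-critical = ±2.035
Decision: fail to reject H₀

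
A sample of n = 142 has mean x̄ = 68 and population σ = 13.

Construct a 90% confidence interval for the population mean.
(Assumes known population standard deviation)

Confidence level: 90%, α = 0.1
z_0.05 = 1.645
SE = σ/√n = 13/√142 = 1.0909
Margin of error = 1.645 × 1.0909 = 1.7945
CI: x̄ ± margin = 68 ± 1.7945
CI: (66.2055, 69.7945)

Answer: (66.2055, 69.7945)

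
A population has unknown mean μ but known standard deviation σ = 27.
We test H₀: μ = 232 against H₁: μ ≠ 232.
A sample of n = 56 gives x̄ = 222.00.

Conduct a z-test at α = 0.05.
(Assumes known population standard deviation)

Standard error: SE = σ/√n = 27/√56 = 3.6080
z-statistic: z = (x̄ - μ₀)/SE = (222.00 - 232)/3.6080 = -2.7716
Critical value: ±1.960
p-value = 0.0056
Decision: reject H₀

Answer: z = -2.7716, reject H₀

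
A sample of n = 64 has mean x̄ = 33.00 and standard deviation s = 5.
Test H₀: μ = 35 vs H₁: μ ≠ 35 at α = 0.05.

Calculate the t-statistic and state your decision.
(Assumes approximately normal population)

df = n - 1 = 63
SE = s/√n = 5/√64 = 0.6250
t = (x̄ - μ₀)/SE = (33.00 - 35)/0.6250 = -3.2000
Critical value: t_{0.025,63} = ±1.998
p-value ≈ 0.0022
Decision: reject H₀

Answer: t = -3.2000, reject H₀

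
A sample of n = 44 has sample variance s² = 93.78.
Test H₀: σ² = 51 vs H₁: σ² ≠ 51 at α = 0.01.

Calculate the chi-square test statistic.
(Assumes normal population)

Answer: χ² = 79.0694, reject H₀

Derivation:
df = n - 1 = 43
χ² = (n-1)s²/σ₀² = 43×93.78/51 = 79.0694
Critical values: χ²_{0.995,43} = 22.859, χ²_{0.005,43} = 70.616
Rejection region: χ² < 22.859 or χ² > 70.616
Decision: reject H₀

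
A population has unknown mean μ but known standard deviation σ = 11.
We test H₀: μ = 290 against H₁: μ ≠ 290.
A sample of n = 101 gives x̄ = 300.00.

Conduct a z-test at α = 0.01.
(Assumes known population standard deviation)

Standard error: SE = σ/√n = 11/√101 = 1.0945
z-statistic: z = (x̄ - μ₀)/SE = (300.00 - 290)/1.0945 = 9.1366
Critical value: ±2.576
p-value < 0.0001
Decision: reject H₀

Answer: z = 9.1366, reject H₀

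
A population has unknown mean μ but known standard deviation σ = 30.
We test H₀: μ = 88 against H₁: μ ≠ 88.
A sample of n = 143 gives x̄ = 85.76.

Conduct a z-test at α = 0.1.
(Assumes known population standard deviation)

Standard error: SE = σ/√n = 30/√143 = 2.5087
z-statistic: z = (x̄ - μ₀)/SE = (85.76 - 88)/2.5087 = -0.8929
Critical value: ±1.645
p-value = 0.3719
Decision: fail to reject H₀

Answer: z = -0.8929, fail to reject H₀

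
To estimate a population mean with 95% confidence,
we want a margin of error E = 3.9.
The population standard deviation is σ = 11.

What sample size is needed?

Answer: n = 31

Derivation:
z_0.025 = 1.960
n = (z×σ/E)² = (1.960×11/3.9)²
n = 30.5611
Round up: n = 31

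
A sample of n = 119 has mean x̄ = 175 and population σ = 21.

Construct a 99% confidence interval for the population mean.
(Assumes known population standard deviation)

Answer: (170.0409, 179.9591)

Derivation:
Confidence level: 99%, α = 0.01
z_0.005 = 2.576
SE = σ/√n = 21/√119 = 1.9251
Margin of error = 2.576 × 1.9251 = 4.9591
CI: x̄ ± margin = 175 ± 4.9591
CI: (170.0409, 179.9591)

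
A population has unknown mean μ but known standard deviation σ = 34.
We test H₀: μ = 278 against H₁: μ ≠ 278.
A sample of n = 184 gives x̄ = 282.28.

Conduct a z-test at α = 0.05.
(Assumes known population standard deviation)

Answer: z = 1.7076, fail to reject H₀

Derivation:
Standard error: SE = σ/√n = 34/√184 = 2.5065
z-statistic: z = (x̄ - μ₀)/SE = (282.28 - 278)/2.5065 = 1.7076
Critical value: ±1.960
p-value = 0.0877
Decision: fail to reject H₀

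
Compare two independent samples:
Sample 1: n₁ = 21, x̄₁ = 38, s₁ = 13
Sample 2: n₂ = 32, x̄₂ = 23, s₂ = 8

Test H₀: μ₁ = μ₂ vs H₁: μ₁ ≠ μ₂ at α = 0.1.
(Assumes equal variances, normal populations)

Pooled variance: s²_p = [20×13² + 31×8²]/(51) = 105.1765
s_p = 10.2556
SE = s_p×√(1/n₁ + 1/n₂) = 10.2556×√(1/21 + 1/32) = 2.8801
t = (x̄₁ - x̄₂)/SE = (38 - 23)/2.8801 = 5.2082
df = 51, t-critical = ±1.675
Decision: reject H₀

Answer: t = 5.2082, reject H₀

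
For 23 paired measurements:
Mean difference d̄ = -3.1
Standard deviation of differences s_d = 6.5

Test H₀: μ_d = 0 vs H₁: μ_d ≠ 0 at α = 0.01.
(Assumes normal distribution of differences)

Answer: t = -2.2873, fail to reject H₀

Derivation:
df = n - 1 = 22
SE = s_d/√n = 6.5/√23 = 1.3553
t = d̄/SE = -3.1/1.3553 = -2.2873
Critical value: t_{0.005,22} = ±2.819
p-value ≈ 0.0322
Decision: fail to reject H₀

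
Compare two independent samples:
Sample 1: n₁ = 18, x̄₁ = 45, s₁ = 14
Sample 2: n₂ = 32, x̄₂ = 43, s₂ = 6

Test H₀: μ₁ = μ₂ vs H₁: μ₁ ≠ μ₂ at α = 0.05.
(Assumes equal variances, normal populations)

Pooled variance: s²_p = [17×14² + 31×6²]/(48) = 92.6667
s_p = 9.6264
SE = s_p×√(1/n₁ + 1/n₂) = 9.6264×√(1/18 + 1/32) = 2.8362
t = (x̄₁ - x̄₂)/SE = (45 - 43)/2.8362 = 0.7052
df = 48, t-critical = ±2.011
Decision: fail to reject H₀

Answer: t = 0.7052, fail to reject H₀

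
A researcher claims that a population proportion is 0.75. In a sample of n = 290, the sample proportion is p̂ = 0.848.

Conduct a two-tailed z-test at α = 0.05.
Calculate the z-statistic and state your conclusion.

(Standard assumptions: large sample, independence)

Answer: z = 3.8542, reject H₀

Derivation:
H₀: p = 0.75, H₁: p ≠ 0.75
Standard error: SE = √(p₀(1-p₀)/n) = √(0.75×0.25/290) = 0.025427
z-statistic: z = (p̂ - p₀)/SE = (0.848 - 0.75)/0.025427 = 3.8542
Critical value: z_0.025 = ±1.960
p-value = 0.0001
Decision: reject H₀ at α = 0.05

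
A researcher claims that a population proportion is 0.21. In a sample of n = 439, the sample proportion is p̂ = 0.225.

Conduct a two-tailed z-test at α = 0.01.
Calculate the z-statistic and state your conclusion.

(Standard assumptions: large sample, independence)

Answer: z = 0.7716, fail to reject H₀

Derivation:
H₀: p = 0.21, H₁: p ≠ 0.21
Standard error: SE = √(p₀(1-p₀)/n) = √(0.21×0.79/439) = 0.019440
z-statistic: z = (p̂ - p₀)/SE = (0.225 - 0.21)/0.019440 = 0.7716
Critical value: z_0.005 = ±2.576
p-value = 0.4404
Decision: fail to reject H₀ at α = 0.01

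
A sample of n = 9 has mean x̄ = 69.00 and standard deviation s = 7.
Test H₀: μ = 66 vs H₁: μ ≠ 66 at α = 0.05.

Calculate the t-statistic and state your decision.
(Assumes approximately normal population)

Answer: t = 1.2857, fail to reject H₀

Derivation:
df = n - 1 = 8
SE = s/√n = 7/√9 = 2.3333
t = (x̄ - μ₀)/SE = (69.00 - 66)/2.3333 = 1.2857
Critical value: t_{0.025,8} = ±2.306
p-value ≈ 0.2345
Decision: fail to reject H₀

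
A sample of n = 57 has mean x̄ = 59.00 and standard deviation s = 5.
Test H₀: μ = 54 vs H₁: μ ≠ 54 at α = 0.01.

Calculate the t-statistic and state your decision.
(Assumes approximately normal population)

df = n - 1 = 56
SE = s/√n = 5/√57 = 0.6623
t = (x̄ - μ₀)/SE = (59.00 - 54)/0.6623 = 7.5494
Critical value: t_{0.005,56} = ±2.667
p-value < 0.0001
Decision: reject H₀

Answer: t = 7.5494, reject H₀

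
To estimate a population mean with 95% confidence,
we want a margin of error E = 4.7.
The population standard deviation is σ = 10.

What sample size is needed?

z_0.025 = 1.960
n = (z×σ/E)² = (1.960×10/4.7)²
n = 17.3907
Round up: n = 18

Answer: n = 18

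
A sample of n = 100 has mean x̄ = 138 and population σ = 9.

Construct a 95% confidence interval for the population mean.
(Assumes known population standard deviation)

Answer: (136.2360, 139.7640)

Derivation:
Confidence level: 95%, α = 0.05
z_0.025 = 1.960
SE = σ/√n = 9/√100 = 0.9000
Margin of error = 1.960 × 0.9000 = 1.7640
CI: x̄ ± margin = 138 ± 1.7640
CI: (136.2360, 139.7640)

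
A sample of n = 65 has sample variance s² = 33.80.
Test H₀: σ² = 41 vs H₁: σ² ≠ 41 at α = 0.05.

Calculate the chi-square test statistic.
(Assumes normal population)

Answer: χ² = 52.7610, fail to reject H₀

Derivation:
df = n - 1 = 64
χ² = (n-1)s²/σ₀² = 64×33.80/41 = 52.7610
Critical values: χ²_{0.975,64} = 43.776, χ²_{0.025,64} = 88.004
Rejection region: χ² < 43.776 or χ² > 88.004
Decision: fail to reject H₀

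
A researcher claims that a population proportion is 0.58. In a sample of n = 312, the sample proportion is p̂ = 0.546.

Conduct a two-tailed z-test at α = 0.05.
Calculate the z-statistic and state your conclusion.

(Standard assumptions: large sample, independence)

Answer: z = -1.2168, fail to reject H₀

Derivation:
H₀: p = 0.58, H₁: p ≠ 0.58
Standard error: SE = √(p₀(1-p₀)/n) = √(0.58×0.42/312) = 0.027942
z-statistic: z = (p̂ - p₀)/SE = (0.546 - 0.58)/0.027942 = -1.2168
Critical value: z_0.025 = ±1.960
p-value = 0.2237
Decision: fail to reject H₀ at α = 0.05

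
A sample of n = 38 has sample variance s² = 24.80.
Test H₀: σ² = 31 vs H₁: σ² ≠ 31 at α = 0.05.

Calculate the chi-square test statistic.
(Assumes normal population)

Answer: χ² = 29.6000, fail to reject H₀

Derivation:
df = n - 1 = 37
χ² = (n-1)s²/σ₀² = 37×24.80/31 = 29.6000
Critical values: χ²_{0.975,37} = 22.106, χ²_{0.025,37} = 55.668
Rejection region: χ² < 22.106 or χ² > 55.668
Decision: fail to reject H₀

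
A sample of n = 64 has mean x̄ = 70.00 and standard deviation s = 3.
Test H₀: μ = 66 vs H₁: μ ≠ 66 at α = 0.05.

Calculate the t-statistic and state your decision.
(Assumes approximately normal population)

df = n - 1 = 63
SE = s/√n = 3/√64 = 0.3750
t = (x̄ - μ₀)/SE = (70.00 - 66)/0.3750 = 10.6667
Critical value: t_{0.025,63} = ±1.998
p-value < 0.0001
Decision: reject H₀

Answer: t = 10.6667, reject H₀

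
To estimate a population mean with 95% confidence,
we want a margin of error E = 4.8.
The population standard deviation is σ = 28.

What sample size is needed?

z_0.025 = 1.960
n = (z×σ/E)² = (1.960×28/4.8)²
n = 130.7211
Round up: n = 131

Answer: n = 131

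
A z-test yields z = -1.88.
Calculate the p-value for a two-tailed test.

For z = -1.88:
p = 2×P(Z > |-1.88|) = 2×(1 - Φ(1.88)) = 0.0601

Answer: p-value ≈ 0.0601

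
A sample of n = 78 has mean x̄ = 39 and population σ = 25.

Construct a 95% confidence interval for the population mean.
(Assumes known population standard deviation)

Answer: (33.4518, 44.5482)

Derivation:
Confidence level: 95%, α = 0.05
z_0.025 = 1.960
SE = σ/√n = 25/√78 = 2.8307
Margin of error = 1.960 × 2.8307 = 5.5482
CI: x̄ ± margin = 39 ± 5.5482
CI: (33.4518, 44.5482)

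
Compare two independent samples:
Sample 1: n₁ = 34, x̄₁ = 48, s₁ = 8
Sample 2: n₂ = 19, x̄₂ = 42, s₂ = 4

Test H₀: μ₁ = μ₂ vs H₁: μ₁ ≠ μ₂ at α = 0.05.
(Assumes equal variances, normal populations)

Pooled variance: s²_p = [33×8² + 18×4²]/(51) = 47.0588
s_p = 6.8599
SE = s_p×√(1/n₁ + 1/n₂) = 6.8599×√(1/34 + 1/19) = 1.9649
t = (x̄₁ - x̄₂)/SE = (48 - 42)/1.9649 = 3.0536
df = 51, t-critical = ±2.008
Decision: reject H₀

Answer: t = 3.0536, reject H₀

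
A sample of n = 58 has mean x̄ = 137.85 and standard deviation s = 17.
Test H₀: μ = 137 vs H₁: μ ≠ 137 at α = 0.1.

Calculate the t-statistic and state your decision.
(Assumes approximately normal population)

df = n - 1 = 57
SE = s/√n = 17/√58 = 2.2322
t = (x̄ - μ₀)/SE = (137.85 - 137)/2.2322 = 0.3808
Critical value: t_{0.05,57} = ±1.672
p-value ≈ 0.7048
Decision: fail to reject H₀

Answer: t = 0.3808, fail to reject H₀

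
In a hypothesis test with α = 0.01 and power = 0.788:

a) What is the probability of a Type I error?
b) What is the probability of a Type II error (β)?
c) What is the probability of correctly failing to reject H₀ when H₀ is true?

Answer: a) 0.01, b) 0.212, c) 0.99

Derivation:
a) Type I error probability = α = 0.01
b) Power = P(reject H₀ | H₁ true) = 1 - β = 0.788, so Type II error probability = β = 1 - Power = 0.212
c) P(fail to reject H₀ | H₀ true) = 1 - α = 0.99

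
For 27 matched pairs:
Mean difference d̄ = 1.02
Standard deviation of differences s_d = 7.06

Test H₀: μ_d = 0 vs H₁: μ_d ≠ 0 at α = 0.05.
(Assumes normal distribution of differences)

Answer: t = 0.7507, fail to reject H₀

Derivation:
df = n - 1 = 26
SE = s_d/√n = 7.06/√27 = 1.3587
t = d̄/SE = 1.02/1.3587 = 0.7507
Critical value: t_{0.025,26} = ±2.056
p-value ≈ 0.4596
Decision: fail to reject H₀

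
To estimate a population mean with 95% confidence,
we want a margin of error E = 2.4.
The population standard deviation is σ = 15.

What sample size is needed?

Answer: n = 151

Derivation:
z_0.025 = 1.960
n = (z×σ/E)² = (1.960×15/2.4)²
n = 150.0625
Round up: n = 151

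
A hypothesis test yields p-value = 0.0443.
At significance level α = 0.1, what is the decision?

Answer: reject H₀

Derivation:
Compare p-value to α:
0.0443 < 0.1
Decision: reject H₀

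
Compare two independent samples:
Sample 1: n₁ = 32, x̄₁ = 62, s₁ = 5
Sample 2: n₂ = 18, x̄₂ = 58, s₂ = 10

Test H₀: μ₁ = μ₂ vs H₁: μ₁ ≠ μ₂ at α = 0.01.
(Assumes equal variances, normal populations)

Answer: t = 1.8907, fail to reject H₀

Derivation:
Pooled variance: s²_p = [31×5² + 17×10²]/(48) = 51.5625
s_p = 7.1807
SE = s_p×√(1/n₁ + 1/n₂) = 7.1807×√(1/32 + 1/18) = 2.1156
t = (x̄₁ - x̄₂)/SE = (62 - 58)/2.1156 = 1.8907
df = 48, t-critical = ±2.682
Decision: fail to reject H₀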